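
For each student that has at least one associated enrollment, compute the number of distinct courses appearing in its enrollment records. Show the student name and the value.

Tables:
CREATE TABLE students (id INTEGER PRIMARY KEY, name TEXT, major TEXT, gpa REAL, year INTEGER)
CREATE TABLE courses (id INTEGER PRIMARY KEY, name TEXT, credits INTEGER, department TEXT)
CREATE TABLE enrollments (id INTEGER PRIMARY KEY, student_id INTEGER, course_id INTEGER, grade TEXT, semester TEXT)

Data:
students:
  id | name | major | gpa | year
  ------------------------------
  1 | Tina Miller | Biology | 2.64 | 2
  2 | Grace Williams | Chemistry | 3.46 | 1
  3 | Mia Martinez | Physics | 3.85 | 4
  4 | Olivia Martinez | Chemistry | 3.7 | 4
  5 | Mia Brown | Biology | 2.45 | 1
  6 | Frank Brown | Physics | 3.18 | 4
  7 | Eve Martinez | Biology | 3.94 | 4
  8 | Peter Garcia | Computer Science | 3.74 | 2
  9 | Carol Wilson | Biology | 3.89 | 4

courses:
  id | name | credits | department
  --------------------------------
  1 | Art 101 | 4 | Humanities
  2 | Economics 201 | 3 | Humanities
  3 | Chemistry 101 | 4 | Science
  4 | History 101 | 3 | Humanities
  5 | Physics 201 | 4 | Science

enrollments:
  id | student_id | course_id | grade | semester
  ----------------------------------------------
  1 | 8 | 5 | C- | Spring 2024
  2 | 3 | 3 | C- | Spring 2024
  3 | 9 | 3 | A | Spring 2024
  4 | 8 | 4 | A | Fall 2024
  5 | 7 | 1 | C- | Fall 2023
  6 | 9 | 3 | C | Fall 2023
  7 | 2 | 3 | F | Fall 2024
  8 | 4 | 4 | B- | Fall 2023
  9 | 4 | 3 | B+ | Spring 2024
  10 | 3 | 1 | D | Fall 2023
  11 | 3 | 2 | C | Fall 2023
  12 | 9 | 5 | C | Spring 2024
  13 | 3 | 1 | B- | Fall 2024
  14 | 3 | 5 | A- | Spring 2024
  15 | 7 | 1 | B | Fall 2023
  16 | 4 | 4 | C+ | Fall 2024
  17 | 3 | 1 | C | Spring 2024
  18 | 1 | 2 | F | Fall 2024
SELECT p.name, COUNT(DISTINCT c.course_id) AS distinct_course_count FROM enrollments c JOIN students p ON c.student_id = p.id GROUP BY p.id, p.name

Execution result:
name | distinct_course_count
Tina Miller | 1
Grace Williams | 1
Mia Martinez | 4
Olivia Martinez | 2
Eve Martinez | 1
Peter Garcia | 2
Carol Wilson | 2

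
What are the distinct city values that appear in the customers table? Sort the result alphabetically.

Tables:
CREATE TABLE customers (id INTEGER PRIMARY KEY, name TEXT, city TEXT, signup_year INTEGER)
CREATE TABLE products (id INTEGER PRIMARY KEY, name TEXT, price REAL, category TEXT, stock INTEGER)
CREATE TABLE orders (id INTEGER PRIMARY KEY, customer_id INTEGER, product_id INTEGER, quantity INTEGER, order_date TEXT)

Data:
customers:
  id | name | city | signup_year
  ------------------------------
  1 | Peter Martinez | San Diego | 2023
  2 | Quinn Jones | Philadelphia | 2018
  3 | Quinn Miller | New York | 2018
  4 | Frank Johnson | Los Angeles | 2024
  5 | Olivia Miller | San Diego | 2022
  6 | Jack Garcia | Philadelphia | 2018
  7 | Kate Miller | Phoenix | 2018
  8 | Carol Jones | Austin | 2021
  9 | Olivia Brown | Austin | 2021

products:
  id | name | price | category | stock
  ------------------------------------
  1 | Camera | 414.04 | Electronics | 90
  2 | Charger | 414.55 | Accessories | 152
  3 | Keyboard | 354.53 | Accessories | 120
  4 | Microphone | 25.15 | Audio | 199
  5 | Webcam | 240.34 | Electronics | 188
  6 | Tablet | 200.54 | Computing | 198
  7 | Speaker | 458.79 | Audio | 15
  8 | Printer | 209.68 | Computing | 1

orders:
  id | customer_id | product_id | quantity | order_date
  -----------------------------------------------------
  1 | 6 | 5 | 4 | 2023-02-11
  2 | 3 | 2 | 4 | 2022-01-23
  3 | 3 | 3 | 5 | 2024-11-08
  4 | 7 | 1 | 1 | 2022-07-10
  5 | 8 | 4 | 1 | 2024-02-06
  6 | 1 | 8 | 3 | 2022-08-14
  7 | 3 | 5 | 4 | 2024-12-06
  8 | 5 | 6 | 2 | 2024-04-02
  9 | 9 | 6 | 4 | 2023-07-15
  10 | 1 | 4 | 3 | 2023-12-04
SELECT DISTINCT city FROM customers ORDER BY city

Execution result:
city
Austin
Los Angeles
New York
Philadelphia
Phoenix
San Diego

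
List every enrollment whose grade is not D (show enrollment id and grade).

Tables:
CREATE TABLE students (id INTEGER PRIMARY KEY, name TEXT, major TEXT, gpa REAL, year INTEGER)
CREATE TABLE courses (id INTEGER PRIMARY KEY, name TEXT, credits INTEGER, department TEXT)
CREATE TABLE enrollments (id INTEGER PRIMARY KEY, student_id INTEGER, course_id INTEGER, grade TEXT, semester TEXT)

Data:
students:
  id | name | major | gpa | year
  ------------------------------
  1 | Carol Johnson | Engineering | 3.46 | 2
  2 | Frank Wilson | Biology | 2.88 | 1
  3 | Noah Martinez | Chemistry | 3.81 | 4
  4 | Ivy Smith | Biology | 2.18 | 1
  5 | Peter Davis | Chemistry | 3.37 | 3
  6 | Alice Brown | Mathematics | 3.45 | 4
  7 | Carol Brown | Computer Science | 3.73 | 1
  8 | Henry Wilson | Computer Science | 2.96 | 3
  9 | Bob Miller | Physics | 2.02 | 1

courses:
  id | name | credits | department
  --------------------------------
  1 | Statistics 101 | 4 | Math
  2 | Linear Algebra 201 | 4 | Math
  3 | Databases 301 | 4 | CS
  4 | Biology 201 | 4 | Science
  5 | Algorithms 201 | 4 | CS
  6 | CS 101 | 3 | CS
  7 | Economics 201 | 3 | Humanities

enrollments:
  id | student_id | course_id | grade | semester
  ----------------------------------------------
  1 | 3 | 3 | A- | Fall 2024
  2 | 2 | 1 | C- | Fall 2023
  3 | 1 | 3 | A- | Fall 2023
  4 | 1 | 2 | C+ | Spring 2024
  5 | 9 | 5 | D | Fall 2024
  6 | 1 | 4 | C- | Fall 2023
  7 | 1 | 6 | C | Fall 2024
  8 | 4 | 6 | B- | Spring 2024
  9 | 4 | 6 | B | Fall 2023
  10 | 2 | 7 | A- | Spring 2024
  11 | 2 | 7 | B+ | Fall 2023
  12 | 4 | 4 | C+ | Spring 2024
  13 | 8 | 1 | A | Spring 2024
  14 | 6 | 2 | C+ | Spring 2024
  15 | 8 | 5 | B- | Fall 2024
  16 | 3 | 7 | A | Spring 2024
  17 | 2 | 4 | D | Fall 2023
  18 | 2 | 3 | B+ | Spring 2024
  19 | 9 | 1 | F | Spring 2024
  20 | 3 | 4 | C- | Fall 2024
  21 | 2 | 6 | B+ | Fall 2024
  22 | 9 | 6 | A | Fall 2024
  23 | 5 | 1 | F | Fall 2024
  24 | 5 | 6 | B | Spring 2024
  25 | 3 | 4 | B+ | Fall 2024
SELECT id, grade FROM enrollments WHERE grade <> 'D'

Execution result:
id | grade
1 | A-
2 | C-
3 | A-
4 | C+
6 | C-
7 | C
8 | B-
9 | B
10 | A-
11 | B+
12 | C+
13 | A
14 | C+
15 | B-
16 | A
18 | B+
19 | F
20 | C-
21 | B+
22 | A
23 | F
24 | B
25 | B+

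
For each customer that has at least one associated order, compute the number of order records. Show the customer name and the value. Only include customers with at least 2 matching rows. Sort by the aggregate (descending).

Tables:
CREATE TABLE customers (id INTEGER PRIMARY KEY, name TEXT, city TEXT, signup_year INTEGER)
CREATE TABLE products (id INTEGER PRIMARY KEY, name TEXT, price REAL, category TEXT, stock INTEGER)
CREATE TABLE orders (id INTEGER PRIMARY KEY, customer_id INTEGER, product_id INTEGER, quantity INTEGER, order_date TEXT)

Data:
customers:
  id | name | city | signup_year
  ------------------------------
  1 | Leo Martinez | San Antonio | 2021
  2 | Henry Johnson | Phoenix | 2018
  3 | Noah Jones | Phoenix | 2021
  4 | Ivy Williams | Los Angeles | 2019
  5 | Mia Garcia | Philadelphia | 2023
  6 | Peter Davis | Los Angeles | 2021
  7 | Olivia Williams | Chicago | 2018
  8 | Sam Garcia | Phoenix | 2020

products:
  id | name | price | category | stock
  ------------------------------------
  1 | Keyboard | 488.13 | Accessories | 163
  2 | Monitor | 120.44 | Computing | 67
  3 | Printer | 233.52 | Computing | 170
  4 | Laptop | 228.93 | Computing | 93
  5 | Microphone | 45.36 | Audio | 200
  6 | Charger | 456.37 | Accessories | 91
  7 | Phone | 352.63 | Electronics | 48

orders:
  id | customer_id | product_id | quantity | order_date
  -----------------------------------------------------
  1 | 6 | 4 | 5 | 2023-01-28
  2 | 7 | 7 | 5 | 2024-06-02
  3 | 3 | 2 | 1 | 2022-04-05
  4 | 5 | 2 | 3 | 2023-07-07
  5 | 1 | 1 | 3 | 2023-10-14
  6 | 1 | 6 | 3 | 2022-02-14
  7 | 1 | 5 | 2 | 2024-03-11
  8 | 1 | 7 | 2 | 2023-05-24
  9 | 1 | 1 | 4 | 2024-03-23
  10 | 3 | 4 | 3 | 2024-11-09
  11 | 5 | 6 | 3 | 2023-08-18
SELECT p.name, COUNT(*) AS n FROM orders c JOIN customers p ON c.customer_id = p.id GROUP BY p.id, p.name HAVING COUNT(*) >= 2 ORDER BY n DESC

Execution result:
name | n
Leo Martinez | 5
Noah Jones | 2
Mia Garcia | 2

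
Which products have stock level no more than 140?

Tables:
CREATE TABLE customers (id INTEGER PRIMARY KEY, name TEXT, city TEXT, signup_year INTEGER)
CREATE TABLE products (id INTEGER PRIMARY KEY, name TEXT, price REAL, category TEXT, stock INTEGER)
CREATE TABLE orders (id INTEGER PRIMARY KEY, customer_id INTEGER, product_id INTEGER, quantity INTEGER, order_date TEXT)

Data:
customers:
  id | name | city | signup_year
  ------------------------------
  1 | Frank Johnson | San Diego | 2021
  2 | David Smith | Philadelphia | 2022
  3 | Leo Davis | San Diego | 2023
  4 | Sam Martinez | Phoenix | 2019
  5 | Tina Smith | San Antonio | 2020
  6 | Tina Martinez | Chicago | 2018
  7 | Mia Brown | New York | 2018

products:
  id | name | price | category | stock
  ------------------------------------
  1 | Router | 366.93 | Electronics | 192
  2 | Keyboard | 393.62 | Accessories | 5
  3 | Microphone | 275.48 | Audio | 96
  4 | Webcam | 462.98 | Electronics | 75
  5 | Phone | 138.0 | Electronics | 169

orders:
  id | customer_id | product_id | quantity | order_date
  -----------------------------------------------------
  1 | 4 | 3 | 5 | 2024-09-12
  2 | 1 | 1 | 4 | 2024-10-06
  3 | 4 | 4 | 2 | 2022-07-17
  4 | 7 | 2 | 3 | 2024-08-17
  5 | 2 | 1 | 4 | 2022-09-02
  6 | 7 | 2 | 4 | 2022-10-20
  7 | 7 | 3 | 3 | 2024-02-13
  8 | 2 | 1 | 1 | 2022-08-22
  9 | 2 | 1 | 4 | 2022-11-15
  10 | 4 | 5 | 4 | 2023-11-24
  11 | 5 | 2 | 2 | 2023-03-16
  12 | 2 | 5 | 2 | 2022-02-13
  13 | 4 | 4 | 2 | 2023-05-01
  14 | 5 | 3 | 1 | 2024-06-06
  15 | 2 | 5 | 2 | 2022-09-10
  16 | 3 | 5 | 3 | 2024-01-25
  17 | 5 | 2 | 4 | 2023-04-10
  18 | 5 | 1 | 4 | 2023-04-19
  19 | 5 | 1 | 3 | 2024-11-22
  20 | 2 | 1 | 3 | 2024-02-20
SELECT name, stock FROM products WHERE stock <= 140

Execution result:
name | stock
Keyboard | 5
Microphone | 96
Webcam | 75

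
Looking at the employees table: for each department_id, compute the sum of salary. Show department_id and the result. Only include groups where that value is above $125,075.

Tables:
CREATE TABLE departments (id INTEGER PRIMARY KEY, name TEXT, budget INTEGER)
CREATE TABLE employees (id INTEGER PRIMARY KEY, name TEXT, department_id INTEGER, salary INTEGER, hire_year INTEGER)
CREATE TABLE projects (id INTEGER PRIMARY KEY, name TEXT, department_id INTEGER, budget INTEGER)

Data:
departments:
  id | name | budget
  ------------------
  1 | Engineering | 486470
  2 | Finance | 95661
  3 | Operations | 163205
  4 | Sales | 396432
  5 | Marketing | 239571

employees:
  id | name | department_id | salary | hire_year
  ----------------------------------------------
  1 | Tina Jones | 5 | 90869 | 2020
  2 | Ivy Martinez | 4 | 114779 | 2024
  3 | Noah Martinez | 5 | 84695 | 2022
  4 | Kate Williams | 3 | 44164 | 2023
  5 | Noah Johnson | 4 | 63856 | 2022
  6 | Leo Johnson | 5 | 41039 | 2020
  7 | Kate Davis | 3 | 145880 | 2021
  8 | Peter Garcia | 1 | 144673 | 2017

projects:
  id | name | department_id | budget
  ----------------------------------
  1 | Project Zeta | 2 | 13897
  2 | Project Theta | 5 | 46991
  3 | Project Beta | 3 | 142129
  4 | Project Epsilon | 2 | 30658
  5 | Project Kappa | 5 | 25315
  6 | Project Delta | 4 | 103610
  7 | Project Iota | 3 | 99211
SELECT department_id, SUM(salary) AS sum_salary FROM employees GROUP BY department_id HAVING SUM(salary) > 125075

Execution result:
department_id | sum_salary
1 | 144673
3 | 190044
4 | 178635
5 | 216603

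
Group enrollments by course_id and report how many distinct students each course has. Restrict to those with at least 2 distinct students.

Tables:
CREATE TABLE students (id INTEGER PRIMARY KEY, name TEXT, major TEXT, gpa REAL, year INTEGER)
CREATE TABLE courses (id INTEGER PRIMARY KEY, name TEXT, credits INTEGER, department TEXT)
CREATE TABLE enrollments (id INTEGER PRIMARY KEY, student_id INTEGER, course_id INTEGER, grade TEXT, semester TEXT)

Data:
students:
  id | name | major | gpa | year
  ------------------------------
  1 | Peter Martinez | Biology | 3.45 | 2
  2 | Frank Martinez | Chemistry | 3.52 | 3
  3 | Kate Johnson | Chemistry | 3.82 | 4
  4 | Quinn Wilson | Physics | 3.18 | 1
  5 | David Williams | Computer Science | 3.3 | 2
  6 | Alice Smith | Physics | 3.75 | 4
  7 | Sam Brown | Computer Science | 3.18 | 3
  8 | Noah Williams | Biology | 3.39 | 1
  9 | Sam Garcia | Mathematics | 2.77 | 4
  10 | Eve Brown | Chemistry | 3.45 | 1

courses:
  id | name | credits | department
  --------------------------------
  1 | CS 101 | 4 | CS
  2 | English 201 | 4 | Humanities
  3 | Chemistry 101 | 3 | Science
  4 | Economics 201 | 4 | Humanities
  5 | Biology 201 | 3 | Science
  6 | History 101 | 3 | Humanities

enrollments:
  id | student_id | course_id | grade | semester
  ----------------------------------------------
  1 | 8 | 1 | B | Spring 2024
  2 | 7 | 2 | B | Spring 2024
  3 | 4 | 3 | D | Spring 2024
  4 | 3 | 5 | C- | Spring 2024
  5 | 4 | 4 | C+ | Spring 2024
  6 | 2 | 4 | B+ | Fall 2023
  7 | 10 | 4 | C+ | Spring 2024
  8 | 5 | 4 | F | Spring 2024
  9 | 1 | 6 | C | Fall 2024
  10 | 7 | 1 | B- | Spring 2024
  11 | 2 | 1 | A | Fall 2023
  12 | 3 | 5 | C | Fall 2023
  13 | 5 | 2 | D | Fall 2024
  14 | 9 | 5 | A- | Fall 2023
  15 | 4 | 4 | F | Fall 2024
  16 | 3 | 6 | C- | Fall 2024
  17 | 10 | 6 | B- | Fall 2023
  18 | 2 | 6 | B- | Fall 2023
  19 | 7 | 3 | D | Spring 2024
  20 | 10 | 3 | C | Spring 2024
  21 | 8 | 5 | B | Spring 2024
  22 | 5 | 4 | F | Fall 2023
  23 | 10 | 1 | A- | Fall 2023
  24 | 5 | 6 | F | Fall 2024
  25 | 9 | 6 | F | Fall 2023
SELECT course_id, COUNT(DISTINCT student_id) AS distinct_student_count FROM enrollments GROUP BY course_id HAVING COUNT(DISTINCT student_id) >= 2

Execution result:
course_id | distinct_student_count
1 | 4
2 | 2
3 | 3
4 | 4
5 | 3
6 | 6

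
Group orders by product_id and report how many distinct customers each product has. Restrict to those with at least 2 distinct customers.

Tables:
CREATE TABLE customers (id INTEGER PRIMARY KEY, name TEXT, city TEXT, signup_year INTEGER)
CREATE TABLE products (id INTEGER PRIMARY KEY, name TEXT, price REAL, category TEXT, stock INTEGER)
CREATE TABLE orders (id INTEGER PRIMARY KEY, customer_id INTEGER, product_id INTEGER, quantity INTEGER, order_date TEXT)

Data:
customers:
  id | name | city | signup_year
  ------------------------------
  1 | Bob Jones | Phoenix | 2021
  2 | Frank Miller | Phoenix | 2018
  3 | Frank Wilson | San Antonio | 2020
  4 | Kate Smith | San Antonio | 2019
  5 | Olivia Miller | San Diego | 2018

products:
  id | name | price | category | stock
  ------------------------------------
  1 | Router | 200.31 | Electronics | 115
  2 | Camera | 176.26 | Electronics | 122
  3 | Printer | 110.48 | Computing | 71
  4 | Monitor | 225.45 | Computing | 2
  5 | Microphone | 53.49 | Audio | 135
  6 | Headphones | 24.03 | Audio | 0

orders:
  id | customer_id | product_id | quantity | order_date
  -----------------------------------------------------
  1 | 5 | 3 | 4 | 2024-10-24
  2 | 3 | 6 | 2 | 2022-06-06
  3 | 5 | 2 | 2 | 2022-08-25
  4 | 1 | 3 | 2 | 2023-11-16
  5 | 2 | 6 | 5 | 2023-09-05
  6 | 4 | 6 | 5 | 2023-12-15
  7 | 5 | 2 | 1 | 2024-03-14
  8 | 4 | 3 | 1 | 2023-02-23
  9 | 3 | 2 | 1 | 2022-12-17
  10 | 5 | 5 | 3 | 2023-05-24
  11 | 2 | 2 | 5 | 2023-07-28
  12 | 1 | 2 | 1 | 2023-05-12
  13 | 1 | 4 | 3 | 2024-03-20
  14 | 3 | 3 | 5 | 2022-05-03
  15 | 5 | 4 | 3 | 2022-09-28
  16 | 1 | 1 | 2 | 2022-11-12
SELECT product_id, COUNT(DISTINCT customer_id) AS distinct_customer_count FROM orders GROUP BY product_id HAVING COUNT(DISTINCT customer_id) >= 2

Execution result:
product_id | distinct_customer_count
2 | 4
3 | 4
4 | 2
6 | 3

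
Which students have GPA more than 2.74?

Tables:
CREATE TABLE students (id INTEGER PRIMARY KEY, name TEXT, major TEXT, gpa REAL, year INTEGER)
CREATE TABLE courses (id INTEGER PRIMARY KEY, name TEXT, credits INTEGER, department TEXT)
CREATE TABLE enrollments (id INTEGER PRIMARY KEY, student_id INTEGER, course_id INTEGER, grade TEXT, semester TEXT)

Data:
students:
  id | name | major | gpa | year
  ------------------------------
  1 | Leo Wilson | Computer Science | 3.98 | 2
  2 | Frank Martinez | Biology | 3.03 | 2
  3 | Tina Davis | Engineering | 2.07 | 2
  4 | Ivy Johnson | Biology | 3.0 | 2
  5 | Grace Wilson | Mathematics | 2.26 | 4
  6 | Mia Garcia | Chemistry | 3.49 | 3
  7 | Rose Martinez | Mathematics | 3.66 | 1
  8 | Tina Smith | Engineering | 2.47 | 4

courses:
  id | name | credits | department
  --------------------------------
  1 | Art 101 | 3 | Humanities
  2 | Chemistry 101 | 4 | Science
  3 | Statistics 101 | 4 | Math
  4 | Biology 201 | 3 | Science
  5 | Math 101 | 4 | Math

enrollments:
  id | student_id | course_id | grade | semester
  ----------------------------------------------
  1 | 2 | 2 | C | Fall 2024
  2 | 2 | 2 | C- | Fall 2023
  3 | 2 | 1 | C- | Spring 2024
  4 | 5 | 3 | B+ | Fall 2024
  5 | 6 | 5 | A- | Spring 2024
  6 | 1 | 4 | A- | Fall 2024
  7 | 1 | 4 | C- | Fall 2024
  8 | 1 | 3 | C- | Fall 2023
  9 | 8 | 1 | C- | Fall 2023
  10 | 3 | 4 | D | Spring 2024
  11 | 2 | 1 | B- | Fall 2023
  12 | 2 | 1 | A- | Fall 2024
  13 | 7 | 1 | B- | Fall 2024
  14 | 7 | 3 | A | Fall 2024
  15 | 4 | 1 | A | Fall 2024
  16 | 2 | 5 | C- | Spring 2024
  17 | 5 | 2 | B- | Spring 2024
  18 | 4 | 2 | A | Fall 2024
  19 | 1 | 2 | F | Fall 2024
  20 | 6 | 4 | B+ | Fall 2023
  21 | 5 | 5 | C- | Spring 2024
SELECT name, gpa FROM students WHERE gpa > 2.74

Execution result:
name | gpa
Leo Wilson | 3.98
Frank Martinez | 3.03
Ivy Johnson | 3.00
Mia Garcia | 3.49
Rose Martinez | 3.66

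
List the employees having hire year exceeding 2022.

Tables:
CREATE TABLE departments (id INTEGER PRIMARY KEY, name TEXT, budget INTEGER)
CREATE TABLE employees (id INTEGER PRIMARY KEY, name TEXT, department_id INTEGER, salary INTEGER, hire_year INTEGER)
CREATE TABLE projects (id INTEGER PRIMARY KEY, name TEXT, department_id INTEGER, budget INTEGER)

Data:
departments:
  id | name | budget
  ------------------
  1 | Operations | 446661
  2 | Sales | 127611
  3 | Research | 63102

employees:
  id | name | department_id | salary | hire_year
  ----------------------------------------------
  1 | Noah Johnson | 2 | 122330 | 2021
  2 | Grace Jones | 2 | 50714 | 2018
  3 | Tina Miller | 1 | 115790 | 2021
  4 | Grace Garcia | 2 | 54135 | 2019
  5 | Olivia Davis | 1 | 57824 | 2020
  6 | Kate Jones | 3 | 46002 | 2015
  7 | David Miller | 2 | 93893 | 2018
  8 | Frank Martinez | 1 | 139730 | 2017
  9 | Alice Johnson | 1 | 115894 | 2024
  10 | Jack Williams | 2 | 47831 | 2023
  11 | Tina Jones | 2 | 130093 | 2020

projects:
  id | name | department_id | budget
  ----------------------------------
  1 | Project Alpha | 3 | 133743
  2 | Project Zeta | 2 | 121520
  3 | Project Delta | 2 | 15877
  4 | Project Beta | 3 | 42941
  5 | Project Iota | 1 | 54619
SELECT name, hire_year FROM employees WHERE hire_year > 2022

Execution result:
name | hire_year
Alice Johnson | 2024
Jack Williams | 2023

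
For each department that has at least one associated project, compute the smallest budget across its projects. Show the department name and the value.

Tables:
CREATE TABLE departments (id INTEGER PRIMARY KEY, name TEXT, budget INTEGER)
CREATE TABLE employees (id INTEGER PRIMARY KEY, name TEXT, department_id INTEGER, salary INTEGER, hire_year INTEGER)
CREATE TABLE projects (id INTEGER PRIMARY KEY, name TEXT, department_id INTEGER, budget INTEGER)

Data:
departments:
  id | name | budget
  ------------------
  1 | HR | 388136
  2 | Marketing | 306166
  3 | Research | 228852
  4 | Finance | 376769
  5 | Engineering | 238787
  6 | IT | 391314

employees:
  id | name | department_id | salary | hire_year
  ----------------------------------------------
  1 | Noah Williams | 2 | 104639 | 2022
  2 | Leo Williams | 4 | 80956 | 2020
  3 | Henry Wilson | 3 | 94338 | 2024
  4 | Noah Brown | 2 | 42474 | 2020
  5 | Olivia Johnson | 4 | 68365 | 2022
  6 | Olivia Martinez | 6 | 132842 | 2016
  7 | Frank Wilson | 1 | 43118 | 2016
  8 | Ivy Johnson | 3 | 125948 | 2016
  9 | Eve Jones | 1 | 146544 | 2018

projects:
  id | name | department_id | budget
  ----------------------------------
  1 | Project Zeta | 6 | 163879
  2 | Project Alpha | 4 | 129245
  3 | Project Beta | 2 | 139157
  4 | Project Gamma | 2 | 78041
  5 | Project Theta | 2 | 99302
SELECT p.name, MIN(c.budget) AS min_budget FROM projects c JOIN departments p ON c.department_id = p.id GROUP BY p.id, p.name

Execution result:
name | min_budget
Marketing | 78041
Finance | 129245
IT | 163879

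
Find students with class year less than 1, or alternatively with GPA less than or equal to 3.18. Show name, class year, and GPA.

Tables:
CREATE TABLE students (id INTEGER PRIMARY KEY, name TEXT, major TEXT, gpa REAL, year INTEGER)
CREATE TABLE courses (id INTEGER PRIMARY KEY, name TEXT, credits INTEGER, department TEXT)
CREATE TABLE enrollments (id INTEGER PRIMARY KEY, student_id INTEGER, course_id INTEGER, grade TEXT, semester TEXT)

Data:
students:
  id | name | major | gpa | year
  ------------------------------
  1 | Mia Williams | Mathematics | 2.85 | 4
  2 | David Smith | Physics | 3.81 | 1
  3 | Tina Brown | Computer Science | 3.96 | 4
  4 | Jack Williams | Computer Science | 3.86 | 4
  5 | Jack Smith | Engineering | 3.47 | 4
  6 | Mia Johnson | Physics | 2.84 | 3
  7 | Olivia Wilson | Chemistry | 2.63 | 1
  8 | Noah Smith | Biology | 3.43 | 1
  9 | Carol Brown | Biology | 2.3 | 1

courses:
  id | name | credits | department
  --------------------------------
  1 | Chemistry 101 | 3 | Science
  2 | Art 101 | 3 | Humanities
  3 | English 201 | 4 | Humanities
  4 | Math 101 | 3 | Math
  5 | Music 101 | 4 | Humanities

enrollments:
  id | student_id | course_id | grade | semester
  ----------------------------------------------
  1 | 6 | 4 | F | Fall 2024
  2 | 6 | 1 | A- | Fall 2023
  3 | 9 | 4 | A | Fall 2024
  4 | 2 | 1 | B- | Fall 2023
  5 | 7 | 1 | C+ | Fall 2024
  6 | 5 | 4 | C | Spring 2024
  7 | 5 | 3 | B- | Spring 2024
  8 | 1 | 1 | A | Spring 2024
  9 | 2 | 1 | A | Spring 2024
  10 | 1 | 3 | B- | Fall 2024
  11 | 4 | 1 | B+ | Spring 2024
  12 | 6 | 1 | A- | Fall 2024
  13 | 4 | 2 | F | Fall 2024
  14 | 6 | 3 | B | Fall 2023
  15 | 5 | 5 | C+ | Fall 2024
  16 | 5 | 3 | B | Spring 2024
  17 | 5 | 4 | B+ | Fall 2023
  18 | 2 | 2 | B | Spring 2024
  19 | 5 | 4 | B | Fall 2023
SELECT name, year, gpa FROM students WHERE year < 1 OR gpa <= 3.18

Execution result:
name | year | gpa
Mia Williams | 4 | 2.85
Mia Johnson | 3 | 2.84
Olivia Wilson | 1 | 2.63
Carol Brown | 1 | 2.30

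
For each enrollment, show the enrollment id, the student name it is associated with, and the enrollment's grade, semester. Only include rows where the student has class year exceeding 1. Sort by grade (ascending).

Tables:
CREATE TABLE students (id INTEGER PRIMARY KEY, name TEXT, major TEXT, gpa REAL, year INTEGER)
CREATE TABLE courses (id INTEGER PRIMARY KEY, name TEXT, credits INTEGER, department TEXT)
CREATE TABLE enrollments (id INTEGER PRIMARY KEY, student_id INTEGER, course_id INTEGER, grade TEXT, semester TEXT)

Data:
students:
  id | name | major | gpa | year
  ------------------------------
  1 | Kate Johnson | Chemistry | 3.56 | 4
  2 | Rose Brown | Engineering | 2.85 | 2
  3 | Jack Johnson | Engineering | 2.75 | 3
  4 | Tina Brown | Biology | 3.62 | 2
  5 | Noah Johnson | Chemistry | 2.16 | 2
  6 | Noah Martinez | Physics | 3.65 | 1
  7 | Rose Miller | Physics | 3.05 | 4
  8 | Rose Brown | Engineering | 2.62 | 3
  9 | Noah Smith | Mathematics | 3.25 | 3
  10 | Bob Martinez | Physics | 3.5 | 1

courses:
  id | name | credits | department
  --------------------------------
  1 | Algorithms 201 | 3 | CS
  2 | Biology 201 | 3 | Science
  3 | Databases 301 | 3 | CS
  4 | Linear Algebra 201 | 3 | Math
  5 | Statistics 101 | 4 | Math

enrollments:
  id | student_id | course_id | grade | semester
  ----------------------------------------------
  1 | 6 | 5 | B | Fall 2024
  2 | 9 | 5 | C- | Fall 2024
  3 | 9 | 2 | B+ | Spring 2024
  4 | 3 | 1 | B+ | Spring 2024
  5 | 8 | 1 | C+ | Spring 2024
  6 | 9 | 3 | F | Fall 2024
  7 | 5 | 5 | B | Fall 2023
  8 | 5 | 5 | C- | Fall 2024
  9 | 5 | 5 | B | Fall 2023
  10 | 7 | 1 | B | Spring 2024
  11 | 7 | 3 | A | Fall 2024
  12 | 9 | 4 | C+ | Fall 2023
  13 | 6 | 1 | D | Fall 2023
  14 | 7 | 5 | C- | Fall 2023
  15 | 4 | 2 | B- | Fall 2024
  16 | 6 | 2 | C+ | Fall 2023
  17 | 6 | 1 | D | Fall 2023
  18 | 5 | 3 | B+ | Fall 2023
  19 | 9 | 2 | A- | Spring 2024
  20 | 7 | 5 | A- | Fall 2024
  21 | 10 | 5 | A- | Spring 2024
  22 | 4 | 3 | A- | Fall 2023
SELECT c.id, p.name AS student, c.grade, c.semester FROM enrollments c JOIN students p ON c.student_id = p.id WHERE p.year > 1 ORDER BY c.grade ASC

Execution result:
id | student | grade | semester
11 | Rose Miller | A | Fall 2024
19 | Noah Smith | A- | Spring 2024
20 | Rose Miller | A- | Fall 2024
22 | Tina Brown | A- | Fall 2023
7 | Noah Johnson | B | Fall 2023
9 | Noah Johnson | B | Fall 2023
10 | Rose Miller | B | Spring 2024
3 | Noah Smith | B+ | Spring 2024
4 | Jack Johnson | B+ | Spring 2024
18 | Noah Johnson | B+ | Fall 2023
15 | Tina Brown | B- | Fall 2024
5 | Rose Brown | C+ | Spring 2024
12 | Noah Smith | C+ | Fall 2023
2 | Noah Smith | C- | Fall 2024
8 | Noah Johnson | C- | Fall 2024
14 | Rose Miller | C- | Fall 2023
6 | Noah Smith | F | Fall 2024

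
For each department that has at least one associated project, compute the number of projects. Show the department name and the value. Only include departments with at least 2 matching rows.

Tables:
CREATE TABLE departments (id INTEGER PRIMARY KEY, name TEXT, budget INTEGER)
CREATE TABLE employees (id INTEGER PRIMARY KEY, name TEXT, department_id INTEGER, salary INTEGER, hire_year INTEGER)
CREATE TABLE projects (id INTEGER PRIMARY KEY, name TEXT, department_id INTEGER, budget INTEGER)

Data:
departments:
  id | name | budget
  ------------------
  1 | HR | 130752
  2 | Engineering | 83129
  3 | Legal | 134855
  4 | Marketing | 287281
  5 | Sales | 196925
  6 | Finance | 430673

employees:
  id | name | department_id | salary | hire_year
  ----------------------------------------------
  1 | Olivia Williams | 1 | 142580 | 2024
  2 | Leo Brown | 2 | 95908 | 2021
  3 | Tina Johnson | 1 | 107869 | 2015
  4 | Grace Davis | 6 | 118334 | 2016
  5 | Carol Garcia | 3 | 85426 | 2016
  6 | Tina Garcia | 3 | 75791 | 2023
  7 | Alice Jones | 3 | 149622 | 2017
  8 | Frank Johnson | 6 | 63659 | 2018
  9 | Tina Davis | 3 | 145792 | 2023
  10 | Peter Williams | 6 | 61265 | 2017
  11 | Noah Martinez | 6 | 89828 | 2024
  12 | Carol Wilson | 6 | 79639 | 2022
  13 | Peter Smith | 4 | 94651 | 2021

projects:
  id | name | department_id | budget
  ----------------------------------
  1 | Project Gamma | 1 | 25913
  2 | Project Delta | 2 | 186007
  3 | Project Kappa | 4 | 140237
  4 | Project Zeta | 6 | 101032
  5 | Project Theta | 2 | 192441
SELECT p.name, COUNT(*) AS n FROM projects c JOIN departments p ON c.department_id = p.id GROUP BY p.id, p.name HAVING COUNT(*) >= 2

Execution result:
name | n
Engineering | 2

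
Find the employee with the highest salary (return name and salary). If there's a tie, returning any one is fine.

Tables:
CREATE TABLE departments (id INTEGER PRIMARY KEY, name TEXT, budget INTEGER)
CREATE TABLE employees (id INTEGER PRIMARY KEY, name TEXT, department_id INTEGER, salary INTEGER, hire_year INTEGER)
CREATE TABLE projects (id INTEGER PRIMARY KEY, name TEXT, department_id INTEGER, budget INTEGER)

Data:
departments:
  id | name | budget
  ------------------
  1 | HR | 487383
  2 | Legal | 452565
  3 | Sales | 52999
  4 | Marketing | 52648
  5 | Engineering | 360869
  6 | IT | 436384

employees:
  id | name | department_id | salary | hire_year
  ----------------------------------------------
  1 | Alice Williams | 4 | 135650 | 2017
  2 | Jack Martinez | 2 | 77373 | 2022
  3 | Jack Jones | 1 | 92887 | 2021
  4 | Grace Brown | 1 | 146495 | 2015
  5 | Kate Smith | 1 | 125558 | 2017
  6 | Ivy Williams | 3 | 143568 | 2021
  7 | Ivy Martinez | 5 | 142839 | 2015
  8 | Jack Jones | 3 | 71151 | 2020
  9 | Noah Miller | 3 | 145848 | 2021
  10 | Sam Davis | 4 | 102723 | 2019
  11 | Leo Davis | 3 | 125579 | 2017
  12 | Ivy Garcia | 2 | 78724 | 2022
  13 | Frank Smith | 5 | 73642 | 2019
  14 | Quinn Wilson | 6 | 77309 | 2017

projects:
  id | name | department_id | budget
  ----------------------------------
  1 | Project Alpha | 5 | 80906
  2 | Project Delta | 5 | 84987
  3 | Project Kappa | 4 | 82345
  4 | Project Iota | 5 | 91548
SELECT name, salary FROM employees ORDER BY salary DESC LIMIT 1

Execution result:
name | salary
Grace Brown | 146495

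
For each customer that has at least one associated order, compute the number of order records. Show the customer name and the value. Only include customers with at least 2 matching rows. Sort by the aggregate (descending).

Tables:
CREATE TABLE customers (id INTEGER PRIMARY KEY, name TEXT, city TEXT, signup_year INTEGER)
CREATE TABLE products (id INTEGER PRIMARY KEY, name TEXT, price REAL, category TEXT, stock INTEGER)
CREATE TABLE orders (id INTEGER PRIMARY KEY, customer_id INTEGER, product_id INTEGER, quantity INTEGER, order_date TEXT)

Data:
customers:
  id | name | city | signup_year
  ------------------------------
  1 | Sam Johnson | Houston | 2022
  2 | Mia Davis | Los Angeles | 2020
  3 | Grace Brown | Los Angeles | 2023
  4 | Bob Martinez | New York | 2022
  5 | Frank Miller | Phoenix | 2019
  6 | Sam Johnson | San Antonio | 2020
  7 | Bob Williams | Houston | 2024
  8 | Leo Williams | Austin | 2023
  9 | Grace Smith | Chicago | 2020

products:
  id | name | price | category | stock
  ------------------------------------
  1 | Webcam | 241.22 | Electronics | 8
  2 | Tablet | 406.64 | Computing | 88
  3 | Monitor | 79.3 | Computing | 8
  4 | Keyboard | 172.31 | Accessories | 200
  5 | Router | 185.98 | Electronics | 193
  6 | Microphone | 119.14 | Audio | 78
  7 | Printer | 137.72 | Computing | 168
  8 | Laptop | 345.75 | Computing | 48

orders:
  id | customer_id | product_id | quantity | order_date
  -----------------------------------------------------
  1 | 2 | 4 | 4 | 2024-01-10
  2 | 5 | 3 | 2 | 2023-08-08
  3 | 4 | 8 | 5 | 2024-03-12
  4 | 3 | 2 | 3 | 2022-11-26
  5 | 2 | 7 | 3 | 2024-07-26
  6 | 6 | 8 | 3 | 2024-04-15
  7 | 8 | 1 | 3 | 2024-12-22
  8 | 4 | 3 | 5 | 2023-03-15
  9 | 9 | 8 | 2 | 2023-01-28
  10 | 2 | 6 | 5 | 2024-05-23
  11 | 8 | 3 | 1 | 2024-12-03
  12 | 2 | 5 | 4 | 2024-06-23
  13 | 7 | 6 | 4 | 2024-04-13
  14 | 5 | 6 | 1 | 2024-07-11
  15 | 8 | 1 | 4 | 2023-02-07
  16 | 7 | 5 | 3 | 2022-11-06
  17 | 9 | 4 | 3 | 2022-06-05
SELECT p.name, COUNT(*) AS n FROM orders c JOIN customers p ON c.customer_id = p.id GROUP BY p.id, p.name HAVING COUNT(*) >= 2 ORDER BY n DESC

Execution result:
name | n
Mia Davis | 4
Leo Williams | 3
Bob Martinez | 2
Frank Miller | 2
Bob Williams | 2
Grace Smith | 2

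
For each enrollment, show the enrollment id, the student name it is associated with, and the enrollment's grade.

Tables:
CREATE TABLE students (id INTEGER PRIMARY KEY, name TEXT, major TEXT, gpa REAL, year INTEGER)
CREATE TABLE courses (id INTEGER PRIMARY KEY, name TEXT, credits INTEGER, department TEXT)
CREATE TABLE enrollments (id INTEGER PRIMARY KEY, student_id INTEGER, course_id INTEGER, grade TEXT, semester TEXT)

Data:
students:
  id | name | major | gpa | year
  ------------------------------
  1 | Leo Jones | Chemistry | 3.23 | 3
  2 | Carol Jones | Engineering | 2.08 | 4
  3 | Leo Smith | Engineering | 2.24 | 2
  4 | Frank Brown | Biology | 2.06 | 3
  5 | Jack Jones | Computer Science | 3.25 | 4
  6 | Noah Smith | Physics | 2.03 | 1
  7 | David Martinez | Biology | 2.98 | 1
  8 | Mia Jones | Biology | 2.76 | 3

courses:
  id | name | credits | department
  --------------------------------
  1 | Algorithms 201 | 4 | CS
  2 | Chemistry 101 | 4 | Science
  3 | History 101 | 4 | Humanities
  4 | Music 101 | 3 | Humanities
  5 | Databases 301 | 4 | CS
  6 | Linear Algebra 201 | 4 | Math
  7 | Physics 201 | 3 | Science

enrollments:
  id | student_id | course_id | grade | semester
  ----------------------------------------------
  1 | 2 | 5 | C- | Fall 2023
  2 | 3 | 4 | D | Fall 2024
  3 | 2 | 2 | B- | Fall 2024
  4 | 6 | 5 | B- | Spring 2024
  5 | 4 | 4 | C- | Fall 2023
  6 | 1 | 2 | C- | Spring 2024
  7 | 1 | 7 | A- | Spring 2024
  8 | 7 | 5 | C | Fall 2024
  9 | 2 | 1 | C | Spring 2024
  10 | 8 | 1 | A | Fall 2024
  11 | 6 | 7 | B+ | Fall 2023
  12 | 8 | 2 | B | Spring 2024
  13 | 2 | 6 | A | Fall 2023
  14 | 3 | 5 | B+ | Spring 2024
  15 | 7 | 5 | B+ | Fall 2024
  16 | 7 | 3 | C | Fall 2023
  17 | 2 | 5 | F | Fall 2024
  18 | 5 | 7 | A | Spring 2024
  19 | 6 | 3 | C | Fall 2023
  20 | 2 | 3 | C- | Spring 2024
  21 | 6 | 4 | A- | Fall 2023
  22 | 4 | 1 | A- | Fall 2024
SELECT c.id, p.name AS student, c.grade FROM enrollments c JOIN students p ON c.student_id = p.id

Execution result:
id | student | grade
1 | Carol Jones | C-
2 | Leo Smith | D
3 | Carol Jones | B-
4 | Noah Smith | B-
5 | Frank Brown | C-
6 | Leo Jones | C-
7 | Leo Jones | A-
8 | David Martinez | C
9 | Carol Jones | C
10 | Mia Jones | A
11 | Noah Smith | B+
12 | Mia Jones | B
13 | Carol Jones | A
14 | Leo Smith | B+
15 | David Martinez | B+
16 | David Martinez | C
17 | Carol Jones | F
18 | Jack Jones | A
19 | Noah Smith | C
20 | Carol Jones | C-
21 | Noah Smith | A-
22 | Frank Brown | A-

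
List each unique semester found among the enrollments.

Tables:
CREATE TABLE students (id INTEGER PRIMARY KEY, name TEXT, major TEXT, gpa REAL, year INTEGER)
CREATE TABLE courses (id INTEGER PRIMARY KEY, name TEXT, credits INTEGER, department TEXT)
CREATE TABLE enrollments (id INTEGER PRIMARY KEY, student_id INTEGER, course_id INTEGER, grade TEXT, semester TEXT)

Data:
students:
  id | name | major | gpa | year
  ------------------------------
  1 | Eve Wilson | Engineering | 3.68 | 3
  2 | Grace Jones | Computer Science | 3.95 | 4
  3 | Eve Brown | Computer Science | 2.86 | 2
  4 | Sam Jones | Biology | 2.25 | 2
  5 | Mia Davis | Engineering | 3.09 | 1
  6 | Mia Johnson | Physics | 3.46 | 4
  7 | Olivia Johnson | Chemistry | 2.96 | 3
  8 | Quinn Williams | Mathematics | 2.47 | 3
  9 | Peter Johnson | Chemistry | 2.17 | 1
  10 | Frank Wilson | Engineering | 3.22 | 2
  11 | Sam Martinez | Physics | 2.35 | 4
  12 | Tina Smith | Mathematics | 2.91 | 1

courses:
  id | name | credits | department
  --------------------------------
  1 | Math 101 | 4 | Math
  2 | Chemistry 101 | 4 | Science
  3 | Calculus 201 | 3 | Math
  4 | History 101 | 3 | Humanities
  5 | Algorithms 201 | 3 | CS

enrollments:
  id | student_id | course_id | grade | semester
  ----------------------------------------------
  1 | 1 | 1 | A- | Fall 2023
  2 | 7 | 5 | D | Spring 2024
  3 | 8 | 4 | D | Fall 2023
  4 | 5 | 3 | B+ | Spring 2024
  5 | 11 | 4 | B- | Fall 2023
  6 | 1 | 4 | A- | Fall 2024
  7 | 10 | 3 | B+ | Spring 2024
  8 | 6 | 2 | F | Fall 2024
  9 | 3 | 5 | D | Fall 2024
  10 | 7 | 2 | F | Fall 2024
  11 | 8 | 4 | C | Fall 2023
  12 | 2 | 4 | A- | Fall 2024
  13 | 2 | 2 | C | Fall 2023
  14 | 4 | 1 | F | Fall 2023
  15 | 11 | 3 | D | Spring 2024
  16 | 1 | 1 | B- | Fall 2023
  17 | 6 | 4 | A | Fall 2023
SELECT DISTINCT semester FROM enrollments

Execution result:
semester
Fall 2023
Spring 2024
Fall 2024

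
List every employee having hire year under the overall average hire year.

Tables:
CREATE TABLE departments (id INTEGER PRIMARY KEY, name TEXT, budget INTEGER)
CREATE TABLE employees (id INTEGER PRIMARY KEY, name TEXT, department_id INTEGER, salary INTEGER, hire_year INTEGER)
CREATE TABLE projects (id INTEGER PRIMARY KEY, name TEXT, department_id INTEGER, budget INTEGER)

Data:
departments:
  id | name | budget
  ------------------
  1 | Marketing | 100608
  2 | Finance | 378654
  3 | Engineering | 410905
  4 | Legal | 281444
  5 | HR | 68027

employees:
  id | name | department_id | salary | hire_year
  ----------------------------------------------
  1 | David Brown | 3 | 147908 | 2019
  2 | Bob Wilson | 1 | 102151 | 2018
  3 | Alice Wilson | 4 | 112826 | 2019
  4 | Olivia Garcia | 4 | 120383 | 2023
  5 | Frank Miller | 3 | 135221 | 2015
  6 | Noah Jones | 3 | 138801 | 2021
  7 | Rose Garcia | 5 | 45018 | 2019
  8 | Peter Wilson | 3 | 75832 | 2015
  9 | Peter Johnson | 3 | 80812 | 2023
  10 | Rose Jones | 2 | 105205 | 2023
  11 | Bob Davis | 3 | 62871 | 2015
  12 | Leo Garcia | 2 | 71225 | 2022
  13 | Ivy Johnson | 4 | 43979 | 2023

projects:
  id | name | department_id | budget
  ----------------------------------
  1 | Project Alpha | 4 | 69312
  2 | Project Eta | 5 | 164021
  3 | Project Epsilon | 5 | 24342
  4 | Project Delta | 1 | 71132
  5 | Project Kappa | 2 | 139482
SELECT name, hire_year FROM employees WHERE hire_year < (SELECT AVG(hire_year) FROM employees)

Execution result:
name | hire_year
David Brown | 2019
Bob Wilson | 2018
Alice Wilson | 2019
Frank Miller | 2015
Rose Garcia | 2019
Peter Wilson | 2015
Bob Davis | 2015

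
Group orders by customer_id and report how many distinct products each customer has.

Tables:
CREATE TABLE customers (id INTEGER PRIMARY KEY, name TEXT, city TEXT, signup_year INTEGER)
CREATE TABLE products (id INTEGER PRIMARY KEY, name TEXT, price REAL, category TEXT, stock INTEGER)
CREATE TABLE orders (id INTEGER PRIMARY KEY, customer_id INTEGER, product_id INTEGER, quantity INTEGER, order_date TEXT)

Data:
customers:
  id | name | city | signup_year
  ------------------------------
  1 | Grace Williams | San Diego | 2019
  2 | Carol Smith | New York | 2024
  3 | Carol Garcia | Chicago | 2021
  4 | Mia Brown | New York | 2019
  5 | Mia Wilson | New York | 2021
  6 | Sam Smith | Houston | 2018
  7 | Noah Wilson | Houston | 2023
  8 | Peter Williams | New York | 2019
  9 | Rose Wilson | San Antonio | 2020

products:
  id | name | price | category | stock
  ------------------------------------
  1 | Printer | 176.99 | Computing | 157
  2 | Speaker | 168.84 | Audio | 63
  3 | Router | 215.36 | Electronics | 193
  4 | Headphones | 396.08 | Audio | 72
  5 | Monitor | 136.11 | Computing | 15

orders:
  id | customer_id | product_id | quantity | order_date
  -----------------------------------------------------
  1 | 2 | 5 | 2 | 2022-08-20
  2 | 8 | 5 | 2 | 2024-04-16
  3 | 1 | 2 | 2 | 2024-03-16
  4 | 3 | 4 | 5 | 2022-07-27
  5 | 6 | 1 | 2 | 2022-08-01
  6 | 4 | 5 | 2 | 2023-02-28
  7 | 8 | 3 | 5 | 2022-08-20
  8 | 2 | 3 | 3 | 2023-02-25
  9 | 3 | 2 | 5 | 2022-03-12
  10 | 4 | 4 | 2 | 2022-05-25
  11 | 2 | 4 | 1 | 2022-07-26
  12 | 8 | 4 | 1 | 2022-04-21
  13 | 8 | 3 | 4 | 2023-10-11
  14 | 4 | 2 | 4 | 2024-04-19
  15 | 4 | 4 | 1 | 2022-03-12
SELECT customer_id, COUNT(DISTINCT product_id) AS distinct_product_count FROM orders GROUP BY customer_id

Execution result:
customer_id | distinct_product_count
1 | 1
2 | 3
3 | 2
4 | 3
6 | 1
8 | 3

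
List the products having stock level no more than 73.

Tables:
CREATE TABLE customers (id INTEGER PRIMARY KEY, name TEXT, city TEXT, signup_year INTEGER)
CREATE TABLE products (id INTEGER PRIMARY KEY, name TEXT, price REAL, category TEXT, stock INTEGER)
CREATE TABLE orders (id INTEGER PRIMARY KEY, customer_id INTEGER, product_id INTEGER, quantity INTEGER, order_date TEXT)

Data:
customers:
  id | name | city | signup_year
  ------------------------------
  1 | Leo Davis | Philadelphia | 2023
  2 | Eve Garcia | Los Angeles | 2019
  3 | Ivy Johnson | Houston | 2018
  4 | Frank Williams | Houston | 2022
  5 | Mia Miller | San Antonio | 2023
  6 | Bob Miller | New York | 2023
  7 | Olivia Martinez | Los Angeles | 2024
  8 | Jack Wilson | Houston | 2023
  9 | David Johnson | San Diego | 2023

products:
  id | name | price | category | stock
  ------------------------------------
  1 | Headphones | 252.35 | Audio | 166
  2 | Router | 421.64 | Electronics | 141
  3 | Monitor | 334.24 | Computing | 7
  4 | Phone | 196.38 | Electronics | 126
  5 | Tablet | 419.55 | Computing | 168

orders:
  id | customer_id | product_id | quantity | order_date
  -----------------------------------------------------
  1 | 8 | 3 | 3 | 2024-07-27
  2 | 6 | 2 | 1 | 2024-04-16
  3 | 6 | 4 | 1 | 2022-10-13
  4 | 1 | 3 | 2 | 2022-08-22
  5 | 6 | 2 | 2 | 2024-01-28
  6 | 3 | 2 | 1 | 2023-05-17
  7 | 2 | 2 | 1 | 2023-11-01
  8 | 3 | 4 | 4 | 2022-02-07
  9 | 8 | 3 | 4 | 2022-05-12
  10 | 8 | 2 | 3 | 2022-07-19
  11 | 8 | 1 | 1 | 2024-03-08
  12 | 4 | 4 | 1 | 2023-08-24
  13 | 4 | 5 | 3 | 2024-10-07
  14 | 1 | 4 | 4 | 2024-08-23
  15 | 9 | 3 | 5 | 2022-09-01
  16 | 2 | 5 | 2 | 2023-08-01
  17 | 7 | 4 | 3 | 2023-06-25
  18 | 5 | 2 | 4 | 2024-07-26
SELECT name, stock FROM products WHERE stock <= 73

Execution result:
name | stock
Monitor | 7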